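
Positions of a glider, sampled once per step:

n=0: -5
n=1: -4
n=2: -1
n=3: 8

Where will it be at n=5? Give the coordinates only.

Step-to-step displacements: +1, +3, +9; each is 3× the previous.
step 4: 8 + 27 → 35
step 5: 35 + 81 → 116

116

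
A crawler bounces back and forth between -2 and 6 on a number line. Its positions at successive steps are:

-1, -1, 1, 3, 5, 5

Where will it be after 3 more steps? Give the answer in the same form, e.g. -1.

The value travels 2 per step and bounces off the walls at -2 and 6.
  step 6: 5 → 3
  step 7: 3 → 1
  step 8: 1 → -1

-1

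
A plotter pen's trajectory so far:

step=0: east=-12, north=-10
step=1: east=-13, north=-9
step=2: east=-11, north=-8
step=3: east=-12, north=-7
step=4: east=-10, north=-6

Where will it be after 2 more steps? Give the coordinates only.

Step-to-step displacements: (-1,+1), (+2,+1), (-1,+1), (+2,+1) — a repeating cycle of length 2.
step 5: apply (-1,+1) → east=-11, north=-5
step 6: apply (+2,+1) → east=-9, north=-4

east=-9, north=-4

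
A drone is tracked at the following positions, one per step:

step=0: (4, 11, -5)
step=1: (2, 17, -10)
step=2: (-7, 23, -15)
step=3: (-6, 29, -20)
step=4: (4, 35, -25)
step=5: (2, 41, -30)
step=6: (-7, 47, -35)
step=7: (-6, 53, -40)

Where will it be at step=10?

(-7, 71, -55)

The first coordinate repeats the cycle [4, 2, -7, -6] with period 4; step 10 mod 4 = 2, giving -7.
The second coordinate changes by +6 each step, so at step 10 it is 11 + 10·(6) = 71.
The third coordinate changes by -5 each step, so at step 10 it is -5 + 10·(-5) = -55.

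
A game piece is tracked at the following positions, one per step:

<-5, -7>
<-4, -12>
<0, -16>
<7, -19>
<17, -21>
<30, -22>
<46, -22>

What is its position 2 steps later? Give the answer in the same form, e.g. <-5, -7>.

Successive displacements: <+1, -5>, <+4, -4>, <+7, -3>, <+10, -2>, <+13, -1>, <+16, +0> — each changes by <+3, +1>.
step 7: <46, -22> + <+19, +1> → <65, -21>
step 8: <65, -21> + <+22, +2> → <87, -19>

<87, -19>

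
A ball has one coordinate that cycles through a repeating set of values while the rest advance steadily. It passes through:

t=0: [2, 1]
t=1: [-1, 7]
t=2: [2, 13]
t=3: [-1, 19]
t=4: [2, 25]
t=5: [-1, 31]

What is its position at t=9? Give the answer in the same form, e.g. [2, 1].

[-1, 55]

The first coordinate repeats the cycle [2, -1] with period 2; step 9 mod 2 = 1, giving -1.
The second coordinate changes by +6 each step, so at step 9 it is 1 + 9·(6) = 55.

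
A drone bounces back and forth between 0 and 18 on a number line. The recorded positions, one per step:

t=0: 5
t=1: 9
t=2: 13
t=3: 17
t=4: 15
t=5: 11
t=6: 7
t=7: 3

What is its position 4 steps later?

The value reflects between 0 and 18, moving 4 per step.
  step 8: 3 → 1
  step 9: 1 → 5
  step 10: 5 → 9
  step 11: 9 → 13

13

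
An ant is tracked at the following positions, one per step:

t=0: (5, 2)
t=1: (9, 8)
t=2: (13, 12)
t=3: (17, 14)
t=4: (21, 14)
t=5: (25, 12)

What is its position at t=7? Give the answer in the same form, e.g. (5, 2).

(33, 2)

First differences are (+4, +6), (+4, +4), (+4, +2), (+4, +0), (+4, -2); their common second difference is (+0, -2) (constant acceleration).
step 6: (25, 12) + (+4, -4) → (29, 8)
step 7: (29, 8) + (+4, -6) → (33, 2)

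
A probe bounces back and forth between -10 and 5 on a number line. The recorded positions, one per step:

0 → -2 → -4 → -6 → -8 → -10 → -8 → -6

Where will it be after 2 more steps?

-2

The value reflects between -10 and 5, moving 2 per step.
  step 8: -6 → -4
  step 9: -4 → -2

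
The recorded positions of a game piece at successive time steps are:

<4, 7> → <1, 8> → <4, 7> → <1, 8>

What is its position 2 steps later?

<1, 8>

Consecutive displacements <-3, +1>, <+3, -1>, <-3, +1> scale by a factor of -1 each step.
step 4: <1, 8> + <+3, -1> → <4, 7>
step 5: <4, 7> + <-3, +1> → <1, 8>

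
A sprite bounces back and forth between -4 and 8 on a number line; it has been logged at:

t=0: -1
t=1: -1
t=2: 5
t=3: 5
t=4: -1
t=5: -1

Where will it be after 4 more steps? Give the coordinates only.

-1

The value travels 6 per step and bounces off the walls at -4 and 8.
  step 6: -1 → 5
  step 7: 5 → 5
  step 8: 5 → -1
  step 9: -1 → -1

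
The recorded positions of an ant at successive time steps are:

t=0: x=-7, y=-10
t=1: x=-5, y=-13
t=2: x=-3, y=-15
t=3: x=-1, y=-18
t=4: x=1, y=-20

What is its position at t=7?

x=7, y=-28

Step-to-step displacements: (+2, -3), (+2, -2), (+2, -3), (+2, -2) — a repeating cycle of length 2.
step 5: apply (+2, -3) → x=3, y=-23
step 6: apply (+2, -2) → x=5, y=-25
step 7: apply (+2, -3) → x=7, y=-28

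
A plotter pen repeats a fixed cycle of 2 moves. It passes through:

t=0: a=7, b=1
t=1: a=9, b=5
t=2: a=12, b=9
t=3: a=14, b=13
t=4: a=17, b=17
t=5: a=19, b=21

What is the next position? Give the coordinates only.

a=22, b=25

The moves between consecutive positions are (+2, +4), (+3, +4), (+2, +4), (+3, +4), (+2, +4); they repeat the 2-cycle [(+2, +4), (+3, +4)].
step 6: apply (+3, +4) → a=22, b=25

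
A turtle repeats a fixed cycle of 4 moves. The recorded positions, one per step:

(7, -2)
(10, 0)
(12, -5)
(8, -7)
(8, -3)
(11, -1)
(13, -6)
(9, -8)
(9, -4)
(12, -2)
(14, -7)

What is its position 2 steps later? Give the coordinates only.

(10, -5)

The moves between consecutive positions are (+3, +2), (+2, -5), (-4, -2), (+0, +4), (+3, +2), (+2, -5), (-4, -2), (+0, +4), (+3, +2), (+2, -5); they repeat the 4-cycle [(+3, +2), (+2, -5), (-4, -2), (+0, +4)].
step 11: apply (-4, -2) → (10, -9)
step 12: apply (+0, +4) → (10, -5)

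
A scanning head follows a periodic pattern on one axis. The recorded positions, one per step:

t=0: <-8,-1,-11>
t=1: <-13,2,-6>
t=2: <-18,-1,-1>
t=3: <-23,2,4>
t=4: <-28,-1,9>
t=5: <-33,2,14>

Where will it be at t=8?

<-48,-1,29>

The first coordinate changes by -5 each step, so at step 8 it is -8 + 8·(-5) = -48.
The second coordinate repeats the cycle [-1, 2] with period 2; step 8 mod 2 = 0, giving -1.
The third coordinate changes by +5 each step, so at step 8 it is -11 + 8·(5) = 29.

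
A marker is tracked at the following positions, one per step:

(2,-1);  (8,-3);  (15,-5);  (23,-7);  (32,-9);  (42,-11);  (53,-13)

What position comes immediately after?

Successive displacements: (+6,-2), (+7,-2), (+8,-2), (+9,-2), (+10,-2), (+11,-2) — each changes by (+1,+0).
step 7: (53,-13) + (+12,-2) → (65,-15)

(65,-15)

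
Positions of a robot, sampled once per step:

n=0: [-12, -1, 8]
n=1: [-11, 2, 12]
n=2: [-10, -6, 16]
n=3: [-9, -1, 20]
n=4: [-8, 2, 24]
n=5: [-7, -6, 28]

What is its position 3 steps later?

[-4, -6, 40]

First: linear, +1 per step → -4 at step 8.
Second: cycles through -1, 2, -6 every 3 steps. Step 8 lands at position 2 of the cycle → -6.
Third: linear, +4 per step → 40 at step 8.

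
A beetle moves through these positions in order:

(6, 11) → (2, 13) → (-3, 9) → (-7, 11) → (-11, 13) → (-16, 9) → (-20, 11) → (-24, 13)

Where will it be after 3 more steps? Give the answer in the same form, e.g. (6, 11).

(-37, 13)

Differencing gives (-4, +2), (-5, -4), (-4, +2), (-4, +2), (-5, -4), (-4, +2), (-4, +2). This is the pattern (-4, +2), (-5, -4), (-4, +2) repeated.
step 8: apply (-5, -4) → (-29, 9)
step 9: apply (-4, +2) → (-33, 11)
step 10: apply (-4, +2) → (-37, 13)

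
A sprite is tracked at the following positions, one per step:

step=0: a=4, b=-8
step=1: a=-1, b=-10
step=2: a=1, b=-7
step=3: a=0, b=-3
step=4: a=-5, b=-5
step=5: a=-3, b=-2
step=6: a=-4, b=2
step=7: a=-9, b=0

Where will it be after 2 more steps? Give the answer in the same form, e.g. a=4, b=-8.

The moves between consecutive positions are (-5, -2), (+2, +3), (-1, +4), (-5, -2), (+2, +3), (-1, +4), (-5, -2); they repeat the 3-cycle [(-5, -2), (+2, +3), (-1, +4)].
step 8: apply (+2, +3) → a=-7, b=3
step 9: apply (-1, +4) → a=-8, b=7

a=-8, b=7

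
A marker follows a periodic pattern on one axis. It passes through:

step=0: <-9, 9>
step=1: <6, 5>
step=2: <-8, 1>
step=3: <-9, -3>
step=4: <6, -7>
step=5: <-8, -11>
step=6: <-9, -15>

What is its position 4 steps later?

<6, -31>

First: cycles through -9, 6, -8 every 3 steps. Step 10 lands at position 1 of the cycle → 6.
Second: linear, -4 per step → -31 at step 10.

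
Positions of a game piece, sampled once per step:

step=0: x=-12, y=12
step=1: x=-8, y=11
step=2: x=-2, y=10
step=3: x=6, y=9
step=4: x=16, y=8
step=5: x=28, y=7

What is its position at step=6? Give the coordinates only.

First differences are (+4,-1), (+6,-1), (+8,-1), (+10,-1), (+12,-1); their common second difference is (+2,+0) (constant acceleration).
step 6: x=28, y=7 + (+14,-1) → x=42, y=6

x=42, y=6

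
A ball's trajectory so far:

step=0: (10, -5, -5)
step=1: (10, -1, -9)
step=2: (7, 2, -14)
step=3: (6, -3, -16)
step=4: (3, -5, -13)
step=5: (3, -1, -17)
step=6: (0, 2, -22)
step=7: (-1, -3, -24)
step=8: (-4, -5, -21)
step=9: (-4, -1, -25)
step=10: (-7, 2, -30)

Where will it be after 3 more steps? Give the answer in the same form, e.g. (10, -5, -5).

The moves between consecutive positions are (+0, +4, -4), (-3, +3, -5), (-1, -5, -2), (-3, -2, +3), (+0, +4, -4), (-3, +3, -5), (-1, -5, -2), (-3, -2, +3), (+0, +4, -4), (-3, +3, -5); they repeat the 4-cycle [(+0, +4, -4), (-3, +3, -5), (-1, -5, -2), (-3, -2, +3)].
step 11: apply (-1, -5, -2) → (-8, -3, -32)
step 12: apply (-3, -2, +3) → (-11, -5, -29)
step 13: apply (+0, +4, -4) → (-11, -1, -33)

(-11, -1, -33)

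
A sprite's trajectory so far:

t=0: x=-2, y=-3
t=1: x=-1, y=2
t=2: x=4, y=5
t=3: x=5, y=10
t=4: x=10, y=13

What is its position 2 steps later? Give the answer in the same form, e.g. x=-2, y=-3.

Step-to-step displacements: (+1,+5), (+5,+3), (+1,+5), (+5,+3) — a repeating cycle of length 2.
step 5: apply (+1,+5) → x=11, y=18
step 6: apply (+5,+3) → x=16, y=21

x=16, y=21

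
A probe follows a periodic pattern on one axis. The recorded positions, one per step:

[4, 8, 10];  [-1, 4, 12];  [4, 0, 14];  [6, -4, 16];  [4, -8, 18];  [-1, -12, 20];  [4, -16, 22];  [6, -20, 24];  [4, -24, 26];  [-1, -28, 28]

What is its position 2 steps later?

First: cycles through 4, -1, 4, 6 every 4 steps. Step 11 lands at position 3 of the cycle → 6.
Second: linear, -4 per step → -36 at step 11.
Third: linear, +2 per step → 32 at step 11.

[6, -36, 32]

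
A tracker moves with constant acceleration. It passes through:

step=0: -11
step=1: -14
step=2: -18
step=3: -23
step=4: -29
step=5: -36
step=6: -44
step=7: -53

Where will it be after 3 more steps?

Successive displacements: -3, -4, -5, -6, -7, -8, -9 — each changes by -1.
step 8: -53 − 10 → -63
step 9: -63 − 11 → -74
step 10: -74 − 12 → -86

-86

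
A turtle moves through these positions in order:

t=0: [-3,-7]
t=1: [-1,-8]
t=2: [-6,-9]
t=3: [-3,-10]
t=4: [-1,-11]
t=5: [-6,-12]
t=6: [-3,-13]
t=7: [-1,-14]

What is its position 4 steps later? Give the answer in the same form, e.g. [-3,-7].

First: cycles through -3, -1, -6 every 3 steps. Step 11 lands at position 2 of the cycle → -6.
Second: linear, -1 per step → -18 at step 11.

[-6,-18]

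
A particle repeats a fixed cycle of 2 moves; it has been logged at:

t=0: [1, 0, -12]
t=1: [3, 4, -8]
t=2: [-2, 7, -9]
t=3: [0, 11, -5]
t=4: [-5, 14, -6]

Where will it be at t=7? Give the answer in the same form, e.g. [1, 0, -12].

The moves between consecutive positions are [+2, +4, +4], [-5, +3, -1], [+2, +4, +4], [-5, +3, -1]; they repeat the 2-cycle [[+2, +4, +4], [-5, +3, -1]].
step 5: apply [+2, +4, +4] → [-3, 18, -2]
step 6: apply [-5, +3, -1] → [-8, 21, -3]
step 7: apply [+2, +4, +4] → [-6, 25, 1]

[-6, 25, 1]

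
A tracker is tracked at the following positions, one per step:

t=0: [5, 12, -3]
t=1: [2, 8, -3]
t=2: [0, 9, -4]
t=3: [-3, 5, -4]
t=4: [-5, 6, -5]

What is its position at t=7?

[-13, -1, -6]

The moves between consecutive positions are [-3, -4, +0], [-2, +1, -1], [-3, -4, +0], [-2, +1, -1]; they repeat the 2-cycle [[-3, -4, +0], [-2, +1, -1]].
step 5: apply [-3, -4, +0] → [-8, 2, -5]
step 6: apply [-2, +1, -1] → [-10, 3, -6]
step 7: apply [-3, -4, +0] → [-13, -1, -6]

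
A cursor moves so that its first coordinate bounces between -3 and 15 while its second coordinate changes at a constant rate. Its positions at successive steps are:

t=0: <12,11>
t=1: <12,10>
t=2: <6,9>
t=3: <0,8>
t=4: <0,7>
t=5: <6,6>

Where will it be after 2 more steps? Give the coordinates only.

<12,4>

The first coordinate travels 6 per step and bounces off the walls at -3 and 15.
  step 6: 6 → 12
  step 7: 12 → 12
The second coordinate changes by -1 each step: at step 7 it is 4.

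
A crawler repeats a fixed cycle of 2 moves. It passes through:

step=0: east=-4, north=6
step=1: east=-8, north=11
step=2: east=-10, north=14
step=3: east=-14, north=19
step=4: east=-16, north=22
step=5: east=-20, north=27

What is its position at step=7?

Step-to-step displacements: (-4,+5), (-2,+3), (-4,+5), (-2,+3), (-4,+5) — a repeating cycle of length 2.
step 6: apply (-2,+3) → east=-22, north=30
step 7: apply (-4,+5) → east=-26, north=35

east=-26, north=35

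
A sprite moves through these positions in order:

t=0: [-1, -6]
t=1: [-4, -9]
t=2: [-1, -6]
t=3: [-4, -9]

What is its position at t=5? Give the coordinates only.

The jumps are [-3, -3], [+3, +3], [-3, -3] — a geometric progression with ratio -1.
step 4: [-4, -9] + [+3, +3] → [-1, -6]
step 5: [-1, -6] + [-3, -3] → [-4, -9]

[-4, -9]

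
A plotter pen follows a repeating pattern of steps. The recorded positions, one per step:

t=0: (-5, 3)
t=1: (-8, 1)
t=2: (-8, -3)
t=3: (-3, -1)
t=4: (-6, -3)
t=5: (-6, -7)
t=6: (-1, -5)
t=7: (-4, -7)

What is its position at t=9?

Step-to-step displacements: (-3, -2), (+0, -4), (+5, +2), (-3, -2), (+0, -4), (+5, +2), (-3, -2) — a repeating cycle of length 3.
step 8: apply (+0, -4) → (-4, -11)
step 9: apply (+5, +2) → (1, -9)

(1, -9)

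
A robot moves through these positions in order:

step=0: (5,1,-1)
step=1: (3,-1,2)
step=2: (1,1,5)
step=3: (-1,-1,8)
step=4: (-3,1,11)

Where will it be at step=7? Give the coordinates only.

(-9,-1,20)

The first coordinate changes by -2 each step, so at step 7 it is 5 + 7·(-2) = -9.
The second coordinate repeats the cycle [1, -1] with period 2; step 7 mod 2 = 1, giving -1.
The third coordinate changes by +3 each step, so at step 7 it is -1 + 7·(3) = 20.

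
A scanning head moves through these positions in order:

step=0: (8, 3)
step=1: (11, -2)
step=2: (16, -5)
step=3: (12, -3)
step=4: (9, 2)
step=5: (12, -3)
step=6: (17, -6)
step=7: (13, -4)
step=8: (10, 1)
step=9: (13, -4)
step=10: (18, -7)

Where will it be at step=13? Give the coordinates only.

Differencing gives (+3, -5), (+5, -3), (-4, +2), (-3, +5), (+3, -5), (+5, -3), (-4, +2), (-3, +5), (+3, -5), (+5, -3). This is the pattern (+3, -5), (+5, -3), (-4, +2), (-3, +5) repeated.
step 11: apply (-4, +2) → (14, -5)
step 12: apply (-3, +5) → (11, 0)
step 13: apply (+3, -5) → (14, -5)

(14, -5)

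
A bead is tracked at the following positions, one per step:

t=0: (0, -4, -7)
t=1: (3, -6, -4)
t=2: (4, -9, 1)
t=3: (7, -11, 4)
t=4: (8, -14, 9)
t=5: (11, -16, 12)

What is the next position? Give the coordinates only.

Differencing gives (+3, -2, +3), (+1, -3, +5), (+3, -2, +3), (+1, -3, +5), (+3, -2, +3). This is the pattern (+3, -2, +3), (+1, -3, +5) repeated.
step 6: apply (+1, -3, +5) → (12, -19, 17)

(12, -19, 17)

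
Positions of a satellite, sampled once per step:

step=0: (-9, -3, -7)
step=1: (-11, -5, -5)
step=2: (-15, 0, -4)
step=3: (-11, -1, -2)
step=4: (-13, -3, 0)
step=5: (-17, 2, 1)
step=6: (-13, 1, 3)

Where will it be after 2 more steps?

The moves between consecutive positions are (-2, -2, +2), (-4, +5, +1), (+4, -1, +2), (-2, -2, +2), (-4, +5, +1), (+4, -1, +2); they repeat the 3-cycle [(-2, -2, +2), (-4, +5, +1), (+4, -1, +2)].
step 7: apply (-2, -2, +2) → (-15, -1, 5)
step 8: apply (-4, +5, +1) → (-19, 4, 6)

(-19, 4, 6)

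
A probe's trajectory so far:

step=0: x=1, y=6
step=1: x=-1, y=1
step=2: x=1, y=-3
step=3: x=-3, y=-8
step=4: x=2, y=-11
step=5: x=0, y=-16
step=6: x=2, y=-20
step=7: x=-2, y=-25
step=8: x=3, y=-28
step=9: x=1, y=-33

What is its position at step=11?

Differencing gives (-2, -5), (+2, -4), (-4, -5), (+5, -3), (-2, -5), (+2, -4), (-4, -5), (+5, -3), (-2, -5). This is the pattern (-2, -5), (+2, -4), (-4, -5), (+5, -3) repeated.
step 10: apply (+2, -4) → x=3, y=-37
step 11: apply (-4, -5) → x=-1, y=-42

x=-1, y=-42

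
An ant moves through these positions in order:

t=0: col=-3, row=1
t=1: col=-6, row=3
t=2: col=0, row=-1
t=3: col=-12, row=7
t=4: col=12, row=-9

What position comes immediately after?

The jumps are (-3, +2), (+6, -4), (-12, +8), (+24, -16) — a geometric progression with ratio -2.
step 5: col=12, row=-9 + (-48, +32) → col=-36, row=23

col=-36, row=23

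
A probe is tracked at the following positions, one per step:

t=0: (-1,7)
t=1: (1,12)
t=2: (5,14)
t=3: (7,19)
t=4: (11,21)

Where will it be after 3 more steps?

Step-to-step displacements: (+2,+5), (+4,+2), (+2,+5), (+4,+2) — a repeating cycle of length 2.
step 5: apply (+2,+5) → (13,26)
step 6: apply (+4,+2) → (17,28)
step 7: apply (+2,+5) → (19,33)

(19,33)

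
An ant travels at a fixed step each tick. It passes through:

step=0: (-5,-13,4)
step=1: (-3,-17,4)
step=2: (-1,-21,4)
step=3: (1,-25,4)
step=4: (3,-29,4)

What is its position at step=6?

Constant displacement of (+2,-4,+0) per step.
step 5: (3,-29,4) + (+2,-4,+0) → (5,-33,4)
step 6: (5,-33,4) + (+2,-4,+0) → (7,-37,4)

(7,-37,4)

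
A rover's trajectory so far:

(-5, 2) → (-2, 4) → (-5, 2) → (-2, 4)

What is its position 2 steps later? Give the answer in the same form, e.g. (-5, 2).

Consecutive displacements (+3, +2), (-3, -2), (+3, +2) scale by a factor of -1 each step.
step 4: (-2, 4) + (-3, -2) → (-5, 2)
step 5: (-5, 2) + (+3, +2) → (-2, 4)

(-2, 4)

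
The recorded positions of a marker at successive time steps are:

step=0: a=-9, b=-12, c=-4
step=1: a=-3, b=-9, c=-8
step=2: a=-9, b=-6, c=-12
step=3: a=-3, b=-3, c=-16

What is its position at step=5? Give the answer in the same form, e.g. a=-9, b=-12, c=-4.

The a coordinate repeats the cycle [-9, -3] with period 2; step 5 mod 2 = 1, giving -3.
The b coordinate changes by +3 each step, so at step 5 it is -12 + 5·(3) = 3.
The c coordinate changes by -4 each step, so at step 5 it is -4 + 5·(-4) = -24.

a=-3, b=3, c=-24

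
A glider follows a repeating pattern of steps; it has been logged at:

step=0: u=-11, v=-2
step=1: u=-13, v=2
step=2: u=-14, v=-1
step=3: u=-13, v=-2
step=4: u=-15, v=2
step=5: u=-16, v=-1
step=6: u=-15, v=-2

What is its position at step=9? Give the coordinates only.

The moves between consecutive positions are (-2, +4), (-1, -3), (+1, -1), (-2, +4), (-1, -3), (+1, -1); they repeat the 3-cycle [(-2, +4), (-1, -3), (+1, -1)].
step 7: apply (-2, +4) → u=-17, v=2
step 8: apply (-1, -3) → u=-18, v=-1
step 9: apply (+1, -1) → u=-17, v=-2

u=-17, v=-2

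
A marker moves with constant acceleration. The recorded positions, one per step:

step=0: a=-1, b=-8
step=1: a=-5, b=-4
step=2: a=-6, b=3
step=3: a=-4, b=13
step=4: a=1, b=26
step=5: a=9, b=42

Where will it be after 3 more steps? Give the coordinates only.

a=51, b=108

Taking differences between consecutive positions: (-4, +4), (-1, +7), (+2, +10), (+5, +13), (+8, +16). These grow by (+3, +3) each step.
step 6: a=9, b=42 + (+11, +19) → a=20, b=61
step 7: a=20, b=61 + (+14, +22) → a=34, b=83
step 8: a=34, b=83 + (+17, +25) → a=51, b=108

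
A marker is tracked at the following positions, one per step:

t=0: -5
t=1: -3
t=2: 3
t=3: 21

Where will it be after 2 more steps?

Step-to-step displacements: +2, +6, +18; each is 3× the previous.
step 4: 21 + 54 → 75
step 5: 75 + 162 → 237

237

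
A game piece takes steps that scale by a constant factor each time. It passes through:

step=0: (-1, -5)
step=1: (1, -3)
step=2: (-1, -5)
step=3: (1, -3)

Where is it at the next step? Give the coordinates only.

Step-to-step displacements: (+2, +2), (-2, -2), (+2, +2); each is -1× the previous.
step 4: (1, -3) + (-2, -2) → (-1, -5)

(-1, -5)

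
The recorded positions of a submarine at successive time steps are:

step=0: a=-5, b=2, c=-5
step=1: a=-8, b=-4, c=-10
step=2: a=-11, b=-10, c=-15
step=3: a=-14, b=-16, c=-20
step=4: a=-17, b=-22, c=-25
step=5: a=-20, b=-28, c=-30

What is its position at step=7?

The position changes by (-3, -6, -5) every step.
step 6: a=-20, b=-28, c=-30 + (-3, -6, -5) → a=-23, b=-34, c=-35
step 7: a=-23, b=-34, c=-35 + (-3, -6, -5) → a=-26, b=-40, c=-40

a=-26, b=-40, c=-40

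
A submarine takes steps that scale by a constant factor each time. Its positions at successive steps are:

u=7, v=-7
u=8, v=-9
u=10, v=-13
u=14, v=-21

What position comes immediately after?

Consecutive displacements (+1,-2), (+2,-4), (+4,-8) scale by a factor of 2 each step.
step 4: u=14, v=-21 + (+8,-16) → u=22, v=-37

u=22, v=-37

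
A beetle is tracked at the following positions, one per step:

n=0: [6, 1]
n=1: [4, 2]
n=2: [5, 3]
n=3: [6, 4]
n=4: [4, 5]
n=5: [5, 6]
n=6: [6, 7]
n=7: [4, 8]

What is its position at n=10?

First: cycles through 6, 4, 5 every 3 steps. Step 10 lands at position 1 of the cycle → 4.
Second: linear, +1 per step → 11 at step 10.

[4, 11]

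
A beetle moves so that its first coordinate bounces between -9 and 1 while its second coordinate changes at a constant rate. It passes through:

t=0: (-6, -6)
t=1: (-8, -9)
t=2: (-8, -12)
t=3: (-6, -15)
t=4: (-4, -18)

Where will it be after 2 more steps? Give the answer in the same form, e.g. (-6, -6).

(0, -24)

The first coordinate travels 2 per step and bounces off the walls at -9 and 1.
  step 5: -4 → -2
  step 6: -2 → 0
The second coordinate changes by -3 each step: at step 6 it is -24.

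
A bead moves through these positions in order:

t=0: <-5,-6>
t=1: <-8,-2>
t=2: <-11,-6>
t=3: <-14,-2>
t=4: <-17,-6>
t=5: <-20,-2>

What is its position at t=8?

<-29,-6>

First: linear, -3 per step → -29 at step 8.
Second: cycles through -6, -2 every 2 steps. Step 8 lands at position 0 of the cycle → -6.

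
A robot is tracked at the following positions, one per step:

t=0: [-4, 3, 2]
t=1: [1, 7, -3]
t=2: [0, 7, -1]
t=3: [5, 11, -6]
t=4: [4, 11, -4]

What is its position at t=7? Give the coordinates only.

[13, 19, -12]

Differencing gives [+5, +4, -5], [-1, +0, +2], [+5, +4, -5], [-1, +0, +2]. This is the pattern [+5, +4, -5], [-1, +0, +2] repeated.
step 5: apply [+5, +4, -5] → [9, 15, -9]
step 6: apply [-1, +0, +2] → [8, 15, -7]
step 7: apply [+5, +4, -5] → [13, 19, -12]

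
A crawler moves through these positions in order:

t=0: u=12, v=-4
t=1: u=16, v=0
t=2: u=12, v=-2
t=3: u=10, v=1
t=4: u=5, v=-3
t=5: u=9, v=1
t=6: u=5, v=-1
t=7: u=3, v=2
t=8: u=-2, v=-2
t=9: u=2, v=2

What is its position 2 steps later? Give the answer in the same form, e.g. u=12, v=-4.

The moves between consecutive positions are (+4, +4), (-4, -2), (-2, +3), (-5, -4), (+4, +4), (-4, -2), (-2, +3), (-5, -4), (+4, +4); they repeat the 4-cycle [(+4, +4), (-4, -2), (-2, +3), (-5, -4)].
step 10: apply (-4, -2) → u=-2, v=0
step 11: apply (-2, +3) → u=-4, v=3

u=-4, v=3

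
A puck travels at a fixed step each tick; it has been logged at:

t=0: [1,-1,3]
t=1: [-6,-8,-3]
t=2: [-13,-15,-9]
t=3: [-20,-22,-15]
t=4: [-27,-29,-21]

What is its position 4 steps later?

Each step adds [-7,-7,-6] to the position.
step 5: [-27,-29,-21] + [-7,-7,-6] → [-34,-36,-27]
step 6: [-34,-36,-27] + [-7,-7,-6] → [-41,-43,-33]
step 7: [-41,-43,-33] + [-7,-7,-6] → [-48,-50,-39]
step 8: [-48,-50,-39] + [-7,-7,-6] → [-55,-57,-45]

[-55,-57,-45]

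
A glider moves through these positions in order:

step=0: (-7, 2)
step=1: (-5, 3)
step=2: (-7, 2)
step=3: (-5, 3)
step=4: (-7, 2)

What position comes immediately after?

The jumps are (+2, +1), (-2, -1), (+2, +1), (-2, -1) — a geometric progression with ratio -1.
step 5: (-7, 2) + (+2, +1) → (-5, 3)

(-5, 3)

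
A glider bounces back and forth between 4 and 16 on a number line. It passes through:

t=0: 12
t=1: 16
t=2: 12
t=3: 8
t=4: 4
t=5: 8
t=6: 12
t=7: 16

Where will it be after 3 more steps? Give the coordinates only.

4

The value reflects between 4 and 16, moving 4 per step.
  step 8: 16 → 12
  step 9: 12 → 8
  step 10: 8 → 4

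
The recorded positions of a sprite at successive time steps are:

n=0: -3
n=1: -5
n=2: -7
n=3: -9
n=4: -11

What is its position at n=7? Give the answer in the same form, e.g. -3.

The position changes by -2 every step.
step 5: -11 − 2 → -13
step 6: -13 − 2 → -15
step 7: -15 − 2 → -17

-17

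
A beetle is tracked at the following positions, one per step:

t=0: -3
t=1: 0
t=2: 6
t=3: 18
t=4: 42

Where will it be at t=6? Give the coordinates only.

186

Consecutive displacements +3, +6, +12, +24 scale by a factor of 2 each step.
step 5: 42 + 48 → 90
step 6: 90 + 96 → 186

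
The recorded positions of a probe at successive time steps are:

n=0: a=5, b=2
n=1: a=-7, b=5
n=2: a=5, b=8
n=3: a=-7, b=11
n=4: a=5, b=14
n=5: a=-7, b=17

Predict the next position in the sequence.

A: cycles through 5, -7 every 2 steps. Step 6 lands at position 0 of the cycle → 5.
B: linear, +3 per step → 20 at step 6.

a=5, b=20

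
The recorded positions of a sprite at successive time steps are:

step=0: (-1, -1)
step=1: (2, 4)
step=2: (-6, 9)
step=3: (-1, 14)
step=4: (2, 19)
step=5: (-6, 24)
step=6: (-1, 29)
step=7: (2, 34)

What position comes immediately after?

First: cycles through -1, 2, -6 every 3 steps. Step 8 lands at position 2 of the cycle → -6.
Second: linear, +5 per step → 39 at step 8.

(-6, 39)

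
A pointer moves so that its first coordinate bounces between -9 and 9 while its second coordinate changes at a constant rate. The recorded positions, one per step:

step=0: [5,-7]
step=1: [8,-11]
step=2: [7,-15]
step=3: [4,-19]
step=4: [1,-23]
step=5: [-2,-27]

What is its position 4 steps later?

The first coordinate reflects between -9 and 9, moving 3 per step.
  step 6: -2 → -5
  step 7: -5 → -8
  step 8: -8 → -7
  step 9: -7 → -4
The second coordinate changes by -4 each step: at step 9 it is -43.

[-4,-43]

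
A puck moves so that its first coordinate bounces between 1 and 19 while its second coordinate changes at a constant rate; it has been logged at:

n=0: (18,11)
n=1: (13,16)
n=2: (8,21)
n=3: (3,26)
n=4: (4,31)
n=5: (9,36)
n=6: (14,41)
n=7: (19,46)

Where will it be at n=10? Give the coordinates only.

The first coordinate reflects between 1 and 19, moving 5 per step.
  step 8: 19 → 14
  step 9: 14 → 9
  step 10: 9 → 4
The second coordinate changes by +5 each step: at step 10 it is 61.

(4,61)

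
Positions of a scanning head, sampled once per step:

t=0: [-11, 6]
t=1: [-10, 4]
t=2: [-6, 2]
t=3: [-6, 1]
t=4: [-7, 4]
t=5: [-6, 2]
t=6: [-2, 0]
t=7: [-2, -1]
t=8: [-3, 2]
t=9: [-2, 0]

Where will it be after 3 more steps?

Step-to-step displacements: [+1, -2], [+4, -2], [+0, -1], [-1, +3], [+1, -2], [+4, -2], [+0, -1], [-1, +3], [+1, -2] — a repeating cycle of length 4.
step 10: apply [+4, -2] → [2, -2]
step 11: apply [+0, -1] → [2, -3]
step 12: apply [-1, +3] → [1, 0]

[1, 0]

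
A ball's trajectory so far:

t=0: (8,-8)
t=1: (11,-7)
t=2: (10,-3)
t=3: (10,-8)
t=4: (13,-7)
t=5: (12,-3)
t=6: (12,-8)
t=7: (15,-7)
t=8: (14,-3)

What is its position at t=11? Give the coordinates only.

The moves between consecutive positions are (+3,+1), (-1,+4), (+0,-5), (+3,+1), (-1,+4), (+0,-5), (+3,+1), (-1,+4); they repeat the 3-cycle [(+3,+1), (-1,+4), (+0,-5)].
step 9: apply (+0,-5) → (14,-8)
step 10: apply (+3,+1) → (17,-7)
step 11: apply (-1,+4) → (16,-3)

(16,-3)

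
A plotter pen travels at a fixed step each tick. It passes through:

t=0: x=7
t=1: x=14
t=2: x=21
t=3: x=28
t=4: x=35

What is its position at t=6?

x=49

Constant displacement of +7 per step.
step 5: 35 + 7 → x=42
step 6: 42 + 7 → x=49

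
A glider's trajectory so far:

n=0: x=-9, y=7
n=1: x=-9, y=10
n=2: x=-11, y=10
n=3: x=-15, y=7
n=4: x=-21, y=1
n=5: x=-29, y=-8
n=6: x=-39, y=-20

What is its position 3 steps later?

Taking differences between consecutive positions: (+0,+3), (-2,+0), (-4,-3), (-6,-6), (-8,-9), (-10,-12). These grow by (-2,-3) each step.
step 7: x=-39, y=-20 + (-12,-15) → x=-51, y=-35
step 8: x=-51, y=-35 + (-14,-18) → x=-65, y=-53
step 9: x=-65, y=-53 + (-16,-21) → x=-81, y=-74

x=-81, y=-74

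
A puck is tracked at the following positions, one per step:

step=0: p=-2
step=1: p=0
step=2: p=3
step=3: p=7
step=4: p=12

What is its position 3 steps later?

First differences are +2, +3, +4, +5; their common second difference is +1 (constant acceleration).
step 5: 12 + 6 → p=18
step 6: 18 + 7 → p=25
step 7: 25 + 8 → p=33

p=33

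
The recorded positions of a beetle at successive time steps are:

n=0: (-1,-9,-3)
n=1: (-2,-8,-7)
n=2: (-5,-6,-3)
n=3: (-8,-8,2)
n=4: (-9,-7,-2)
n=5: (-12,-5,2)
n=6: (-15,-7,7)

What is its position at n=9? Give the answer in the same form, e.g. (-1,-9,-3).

Differencing gives (-1,+1,-4), (-3,+2,+4), (-3,-2,+5), (-1,+1,-4), (-3,+2,+4), (-3,-2,+5). This is the pattern (-1,+1,-4), (-3,+2,+4), (-3,-2,+5) repeated.
step 7: apply (-1,+1,-4) → (-16,-6,3)
step 8: apply (-3,+2,+4) → (-19,-4,7)
step 9: apply (-3,-2,+5) → (-22,-6,12)

(-22,-6,12)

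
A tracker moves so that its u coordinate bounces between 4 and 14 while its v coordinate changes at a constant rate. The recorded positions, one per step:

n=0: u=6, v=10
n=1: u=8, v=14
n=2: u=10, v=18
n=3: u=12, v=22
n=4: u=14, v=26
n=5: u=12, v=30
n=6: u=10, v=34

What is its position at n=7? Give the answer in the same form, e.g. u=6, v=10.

The u coordinate travels 2 per step and bounces off the walls at 4 and 14.
  step 7: 10 → 8
The v coordinate changes by +4 each step: at step 7 it is 38.

u=8, v=38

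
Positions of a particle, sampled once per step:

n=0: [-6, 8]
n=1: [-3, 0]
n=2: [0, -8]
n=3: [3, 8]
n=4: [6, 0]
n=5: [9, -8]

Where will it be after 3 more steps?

[18, -8]

First: linear, +3 per step → 18 at step 8.
Second: cycles through 8, 0, -8 every 3 steps. Step 8 lands at position 2 of the cycle → -8.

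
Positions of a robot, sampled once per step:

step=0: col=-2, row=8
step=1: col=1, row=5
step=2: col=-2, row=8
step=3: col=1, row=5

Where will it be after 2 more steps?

col=1, row=5

Consecutive displacements (+3,-3), (-3,+3), (+3,-3) scale by a factor of -1 each step.
step 4: col=1, row=5 + (-3,+3) → col=-2, row=8
step 5: col=-2, row=8 + (+3,-3) → col=1, row=5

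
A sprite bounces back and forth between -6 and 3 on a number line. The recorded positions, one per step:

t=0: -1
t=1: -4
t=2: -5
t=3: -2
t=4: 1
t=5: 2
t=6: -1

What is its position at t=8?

-5

The value travels 3 per step and bounces off the walls at -6 and 3.
  step 7: -1 → -4
  step 8: -4 → -5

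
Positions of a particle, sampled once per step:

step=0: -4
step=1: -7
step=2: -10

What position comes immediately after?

-13

The position changes by -3 every step.
step 3: -10 − 3 → -13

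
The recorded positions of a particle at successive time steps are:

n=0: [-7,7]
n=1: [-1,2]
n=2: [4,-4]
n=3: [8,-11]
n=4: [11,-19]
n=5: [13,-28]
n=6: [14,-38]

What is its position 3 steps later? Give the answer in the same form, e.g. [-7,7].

[11,-74]

Successive displacements: [+6,-5], [+5,-6], [+4,-7], [+3,-8], [+2,-9], [+1,-10] — each changes by [-1,-1].
step 7: [14,-38] + [+0,-11] → [14,-49]
step 8: [14,-49] + [-1,-12] → [13,-61]
step 9: [13,-61] + [-2,-13] → [11,-74]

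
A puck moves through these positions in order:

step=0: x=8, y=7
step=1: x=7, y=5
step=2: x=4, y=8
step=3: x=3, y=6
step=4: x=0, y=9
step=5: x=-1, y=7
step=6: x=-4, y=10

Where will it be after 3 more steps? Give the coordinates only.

x=-9, y=9

The moves between consecutive positions are (-1, -2), (-3, +3), (-1, -2), (-3, +3), (-1, -2), (-3, +3); they repeat the 2-cycle [(-1, -2), (-3, +3)].
step 7: apply (-1, -2) → x=-5, y=8
step 8: apply (-3, +3) → x=-8, y=11
step 9: apply (-1, -2) → x=-9, y=9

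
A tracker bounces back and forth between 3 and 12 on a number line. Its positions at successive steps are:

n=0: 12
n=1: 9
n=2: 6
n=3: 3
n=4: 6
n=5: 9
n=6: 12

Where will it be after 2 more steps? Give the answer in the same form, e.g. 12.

The value reflects between 3 and 12, moving 3 per step.
  step 7: 12 → 9
  step 8: 9 → 6

6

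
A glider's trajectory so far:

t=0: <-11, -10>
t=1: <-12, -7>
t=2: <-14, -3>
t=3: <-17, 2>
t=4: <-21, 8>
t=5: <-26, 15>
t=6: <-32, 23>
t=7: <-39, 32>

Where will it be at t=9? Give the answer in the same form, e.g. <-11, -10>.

<-56, 53>

First differences are <-1, +3>, <-2, +4>, <-3, +5>, <-4, +6>, <-5, +7>, <-6, +8>, <-7, +9>; their common second difference is <-1, +1> (constant acceleration).
step 8: <-39, 32> + <-8, +10> → <-47, 42>
step 9: <-47, 42> + <-9, +11> → <-56, 53>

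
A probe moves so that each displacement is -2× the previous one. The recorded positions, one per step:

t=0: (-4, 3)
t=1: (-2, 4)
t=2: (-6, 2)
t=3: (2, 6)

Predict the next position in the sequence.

(-14, -2)

The jumps are (+2, +1), (-4, -2), (+8, +4) — a geometric progression with ratio -2.
step 4: (2, 6) + (-16, -8) → (-14, -2)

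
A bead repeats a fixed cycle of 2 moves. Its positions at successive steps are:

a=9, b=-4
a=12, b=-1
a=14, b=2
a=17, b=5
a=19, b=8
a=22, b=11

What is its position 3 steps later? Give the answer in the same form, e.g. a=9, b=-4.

Step-to-step displacements: (+3, +3), (+2, +3), (+3, +3), (+2, +3), (+3, +3) — a repeating cycle of length 2.
step 6: apply (+2, +3) → a=24, b=14
step 7: apply (+3, +3) → a=27, b=17
step 8: apply (+2, +3) → a=29, b=20

a=29, b=20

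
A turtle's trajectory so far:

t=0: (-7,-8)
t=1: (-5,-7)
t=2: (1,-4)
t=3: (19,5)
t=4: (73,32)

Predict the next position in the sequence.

Step-to-step displacements: (+2,+1), (+6,+3), (+18,+9), (+54,+27); each is 3× the previous.
step 5: (73,32) + (+162,+81) → (235,113)

(235,113)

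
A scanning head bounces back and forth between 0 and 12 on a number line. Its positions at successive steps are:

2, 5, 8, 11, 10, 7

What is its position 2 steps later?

The value travels 3 per step and bounces off the walls at 0 and 12.
  step 6: 7 → 4
  step 7: 4 → 1

1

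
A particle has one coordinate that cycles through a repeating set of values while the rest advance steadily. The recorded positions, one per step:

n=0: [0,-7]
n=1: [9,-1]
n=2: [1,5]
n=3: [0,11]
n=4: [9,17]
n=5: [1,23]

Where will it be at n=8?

[1,41]

The first coordinate repeats the cycle [0, 9, 1] with period 3; step 8 mod 3 = 2, giving 1.
The second coordinate changes by +6 each step, so at step 8 it is -7 + 8·(6) = 41.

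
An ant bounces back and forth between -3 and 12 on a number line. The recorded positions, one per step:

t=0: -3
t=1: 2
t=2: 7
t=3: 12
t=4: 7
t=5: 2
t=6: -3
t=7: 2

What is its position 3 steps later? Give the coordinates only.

7

The value reflects between -3 and 12, moving 5 per step.
  step 8: 2 → 7
  step 9: 7 → 12
  step 10: 12 → 7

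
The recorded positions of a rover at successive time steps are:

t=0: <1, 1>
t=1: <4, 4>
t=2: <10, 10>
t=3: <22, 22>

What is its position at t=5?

Step-to-step displacements: <+3, +3>, <+6, +6>, <+12, +12>; each is 2× the previous.
step 4: <22, 22> + <+24, +24> → <46, 46>
step 5: <46, 46> + <+48, +48> → <94, 94>

<94, 94>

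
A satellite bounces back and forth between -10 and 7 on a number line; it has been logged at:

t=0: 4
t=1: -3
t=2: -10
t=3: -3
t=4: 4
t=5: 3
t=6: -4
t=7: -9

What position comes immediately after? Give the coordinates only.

The value reflects between -10 and 7, moving 7 per step.
  step 8: -9 → -2

-2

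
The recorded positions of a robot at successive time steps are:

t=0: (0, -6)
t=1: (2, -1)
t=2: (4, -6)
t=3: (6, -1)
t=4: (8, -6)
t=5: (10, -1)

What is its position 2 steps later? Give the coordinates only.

The first coordinate changes by +2 each step, so at step 7 it is 0 + 7·(2) = 14.
The second coordinate repeats the cycle [-6, -1] with period 2; step 7 mod 2 = 1, giving -1.

(14, -1)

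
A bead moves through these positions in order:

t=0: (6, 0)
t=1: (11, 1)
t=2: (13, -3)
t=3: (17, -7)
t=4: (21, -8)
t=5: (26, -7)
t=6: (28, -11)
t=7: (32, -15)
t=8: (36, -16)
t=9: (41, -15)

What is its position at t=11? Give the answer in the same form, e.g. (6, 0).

The moves between consecutive positions are (+5, +1), (+2, -4), (+4, -4), (+4, -1), (+5, +1), (+2, -4), (+4, -4), (+4, -1), (+5, +1); they repeat the 4-cycle [(+5, +1), (+2, -4), (+4, -4), (+4, -1)].
step 10: apply (+2, -4) → (43, -19)
step 11: apply (+4, -4) → (47, -23)

(47, -23)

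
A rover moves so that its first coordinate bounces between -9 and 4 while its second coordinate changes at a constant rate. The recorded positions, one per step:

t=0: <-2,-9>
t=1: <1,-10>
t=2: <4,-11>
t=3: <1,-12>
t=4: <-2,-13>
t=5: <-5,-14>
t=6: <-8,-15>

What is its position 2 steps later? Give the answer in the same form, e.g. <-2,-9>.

The first coordinate reflects between -9 and 4, moving 3 per step.
  step 7: -8 → -7
  step 8: -7 → -4
The second coordinate changes by -1 each step: at step 8 it is -17.

<-4,-17>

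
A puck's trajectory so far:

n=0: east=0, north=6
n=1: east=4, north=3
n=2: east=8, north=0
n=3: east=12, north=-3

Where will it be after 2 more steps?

east=20, north=-9

Each step adds (+4, -3) to the position.
step 4: east=12, north=-3 + (+4, -3) → east=16, north=-6
step 5: east=16, north=-6 + (+4, -3) → east=20, north=-9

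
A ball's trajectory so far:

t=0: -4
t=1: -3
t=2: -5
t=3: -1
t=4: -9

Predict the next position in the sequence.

7

The jumps are +1, -2, +4, -8 — a geometric progression with ratio -2.
step 5: -9 + 16 → 7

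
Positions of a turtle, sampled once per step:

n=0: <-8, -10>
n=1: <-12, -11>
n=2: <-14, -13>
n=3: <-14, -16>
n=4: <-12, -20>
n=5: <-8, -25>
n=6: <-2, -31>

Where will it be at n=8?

Taking differences between consecutive positions: <-4, -1>, <-2, -2>, <+0, -3>, <+2, -4>, <+4, -5>, <+6, -6>. These grow by <+2, -1> each step.
step 7: <-2, -31> + <+8, -7> → <6, -38>
step 8: <6, -38> + <+10, -8> → <16, -46>

<16, -46>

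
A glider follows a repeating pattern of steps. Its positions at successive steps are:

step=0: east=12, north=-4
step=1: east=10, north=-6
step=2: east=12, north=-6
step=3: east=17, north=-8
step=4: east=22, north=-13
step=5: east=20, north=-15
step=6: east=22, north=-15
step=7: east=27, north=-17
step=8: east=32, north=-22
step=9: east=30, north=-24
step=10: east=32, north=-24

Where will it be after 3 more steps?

east=40, north=-33

Differencing gives (-2,-2), (+2,+0), (+5,-2), (+5,-5), (-2,-2), (+2,+0), (+5,-2), (+5,-5), (-2,-2), (+2,+0). This is the pattern (-2,-2), (+2,+0), (+5,-2), (+5,-5) repeated.
step 11: apply (+5,-2) → east=37, north=-26
step 12: apply (+5,-5) → east=42, north=-31
step 13: apply (-2,-2) → east=40, north=-33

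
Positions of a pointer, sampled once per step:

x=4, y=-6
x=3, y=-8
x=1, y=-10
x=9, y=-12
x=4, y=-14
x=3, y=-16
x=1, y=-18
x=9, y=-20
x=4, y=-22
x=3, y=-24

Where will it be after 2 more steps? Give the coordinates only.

X: cycles through 4, 3, 1, 9 every 4 steps. Step 11 lands at position 3 of the cycle → 9.
Y: linear, -2 per step → -28 at step 11.

x=9, y=-28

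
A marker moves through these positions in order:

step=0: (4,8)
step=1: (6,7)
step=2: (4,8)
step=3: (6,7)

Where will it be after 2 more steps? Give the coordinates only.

(6,7)

Step-to-step displacements: (+2,-1), (-2,+1), (+2,-1); each is -1× the previous.
step 4: (6,7) + (-2,+1) → (4,8)
step 5: (4,8) + (+2,-1) → (6,7)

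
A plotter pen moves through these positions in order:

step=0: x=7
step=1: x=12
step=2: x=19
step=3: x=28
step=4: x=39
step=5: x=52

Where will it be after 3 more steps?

x=103

Taking differences between consecutive positions: +5, +7, +9, +11, +13. These grow by +2 each step.
step 6: 52 + 15 → x=67
step 7: 67 + 17 → x=84
step 8: 84 + 19 → x=103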